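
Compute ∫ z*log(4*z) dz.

z**2*(log(z) + 2*log(2))/2 - z**2/4 + C

Use integration by parts with u = log(4*z), dv = z dz.
Then du = 1/z dz and v = z**2/2.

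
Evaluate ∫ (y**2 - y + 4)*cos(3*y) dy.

Use integration by parts with u = y**2 - y + 4, dv = cos(3*y) dy, so v = sin(3*y)/3.
Apply parts 2 times (tabular method): alternate signs, differentiate u down to 0, integrate dv up.

y**2*sin(3*y)/3 - y*sin(3*y)/3 + 2*y*cos(3*y)/9 + 34*sin(3*y)/27 - cos(3*y)/9 + C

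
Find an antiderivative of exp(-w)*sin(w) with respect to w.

-exp(-w)*sin(w)/2 - exp(-w)*cos(w)/2 + C

Let I denote the integral. Integrate by parts with u = sin(w), dv = exp(-w) dw, so v = -exp(-w): I = -exp(-w)*sin(w) + ∫ exp(-w)*cos(w) dw.
Apply parts again with u = cos(w), dv = exp(-w) dw: ∫ exp(-w)*cos(w) dw = -exp(-w)*cos(w) − I. Substituting back brings back I: I = -exp(-w)*sin(w) - exp(-w)*cos(w) − I.
Solving for I: (1 + 1)·I equals the remaining terms, so I = (1/2)·(-exp(-w)*sin(w) - exp(-w)*cos(w)).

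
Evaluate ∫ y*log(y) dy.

y**2*log(y)/2 - y**2/4 + C

Use integration by parts with u = log(y), dv = y dy.
Then du = 1/y dy and v = y**2/2.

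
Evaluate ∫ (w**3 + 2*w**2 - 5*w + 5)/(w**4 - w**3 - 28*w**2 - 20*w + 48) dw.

263*log(w - 6)/400 - log(w - 1)/25 + 5*log(w + 2)/16 + 7*log(w + 4)/100 + C

Factor the denominator: (w - 6)*(w - 1)*(w + 2)*(w + 4).
Partial-fraction decomposition: 7/(100*(w + 4)) + 5/(16*(w + 2)) - 1/(25*(w - 1)) + 263/(400*(w - 6)).
Integrate each term: A/(w−a) contributes A·log|w−a|.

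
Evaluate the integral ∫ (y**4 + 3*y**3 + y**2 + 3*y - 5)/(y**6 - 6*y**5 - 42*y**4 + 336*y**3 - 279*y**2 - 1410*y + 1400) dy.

-1843*log(y - 5)/784 + 157*log(y - 4)/66 - log(y - 1)/384 - log(y + 2)/294 - 31*log(y + 7)/1408 - 345/(112*y - 560) + C

Factor the denominator: (y - 5)**2*(y - 4)*(y - 1)*(y + 2)*(y + 7).
Partial-fraction decomposition: -31/(1408*(y + 7)) - 1/(294*(y + 2)) - 1/(384*(y - 1)) + 157/(66*(y - 4)) - 1843/(784*(y - 5)) + 345/(112*(y - 5)**2).
Integrate each term; A/(y−a) gives A·log|y−a|; A/(y−a)² gives −A/(y−a).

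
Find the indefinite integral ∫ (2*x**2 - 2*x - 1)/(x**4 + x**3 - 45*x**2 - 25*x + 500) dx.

39*log(x - 5)/100 - 23*log(x - 4)/81 - 859*log(x + 5)/8100 - 59/(90*x + 450) + C

Factor the denominator: (x - 5)*(x - 4)*(x + 5)**2.
Partial-fraction decomposition: -859/(8100*(x + 5)) + 59/(90*(x + 5)**2) - 23/(81*(x - 4)) + 39/(100*(x - 5)).
Integrate each term; A/(x−a) gives A·log|x−a|; A/(x−a)² gives −A/(x−a).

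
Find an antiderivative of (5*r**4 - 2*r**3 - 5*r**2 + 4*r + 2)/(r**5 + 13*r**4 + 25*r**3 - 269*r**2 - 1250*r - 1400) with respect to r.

11*log(r - 5)/30 - log(r + 2)/3 + 73*log(r + 4)/3 - 808*log(r + 5)/15 + 69*log(r + 7)/2 + C

Factor the denominator: (r - 5)*(r + 2)*(r + 4)*(r + 5)*(r + 7).
Partial-fraction decomposition: 69/(2*(r + 7)) - 808/(15*(r + 5)) + 73/(3*(r + 4)) - 1/(3*(r + 2)) + 11/(30*(r - 5)).
Integrate each term: A/(r−a) contributes A·log|r−a|.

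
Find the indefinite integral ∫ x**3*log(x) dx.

Use integration by parts with u = log(x), dv = x**3 dx.
Then du = 1/x dx and v = x**4/4.

x**4*log(x)/4 - x**4/16 + C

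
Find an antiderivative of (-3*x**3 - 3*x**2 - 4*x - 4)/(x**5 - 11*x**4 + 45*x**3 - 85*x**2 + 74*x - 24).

Factor the denominator: (x - 4)*(x - 3)*(x - 2)*(x - 1)**2.
Partial-fraction decomposition: 67/(9*(x - 1)) + 7/(3*(x - 1)**2) - 24/(x - 2) + 31/(x - 3) - 130/(9*(x - 4)).
Integrate each term; A/(x−a) gives A·log|x−a|; A/(x−a)² gives −A/(x−a).

-130*log(x - 4)/9 + 31*log(x - 3) - 24*log(x - 2) + 67*log(x - 1)/9 - 7/(3*x - 3) + C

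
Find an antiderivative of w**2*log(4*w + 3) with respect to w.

Use integration by parts with u = log(4*w + 3), dv = w**2 dw.
Then du = 4/(4*w + 3) dw and v = w**3/3.

w**3*log(4*w + 3)/3 - w**3/9 + w**2/8 - 3*w/16 + 9*log(4*w + 3)/64 + C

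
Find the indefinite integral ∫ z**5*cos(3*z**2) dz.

z**4*sin(3*z**2)/6 + z**2*cos(3*z**2)/9 - sin(3*z**2)/27 + C

Let u = z², du = 2z dz; rewrite as (1/2)∫ u^2·cos(3u) du.
Now integrate by parts 2 times.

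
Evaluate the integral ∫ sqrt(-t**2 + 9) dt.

t*sqrt(-t**2 + 9)/2 + 9*asin(t/3)/2 + C

Substitute t = 3·sin(θ), so dt = 3·cos(θ) dθ and the radical becomes sqrt(-t**2 + 9) = 3·cos(θ) by the Pythagorean identity.
Integrate the resulting trig expression in θ, then back-substitute θ = asin(t/3), sin(θ) = t/3, cos(θ) = sqrt(-t**2 + 9)/3 (absorbing any constant into C).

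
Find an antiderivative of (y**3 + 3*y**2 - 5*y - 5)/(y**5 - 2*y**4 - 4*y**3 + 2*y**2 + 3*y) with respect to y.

Factor the denominator: y*(y - 3)*(y - 1)*(y + 1)**2.
Partial-fraction decomposition: 9/(16*(y + 1)) - 1/(4*(y + 1)**2) + 3/(4*(y - 1)) + 17/(48*(y - 3)) - 5/(3*y).
Integrate each term; A/(y−a) gives A·log|y−a|; A/(y−a)² gives −A/(y−a).

-5*log(y)/3 + 17*log(y - 3)/48 + 3*log(y - 1)/4 + 9*log(y + 1)/16 + 1/(4*y + 4) + C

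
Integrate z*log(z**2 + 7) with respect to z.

Let u = z**2 + 7, so du = (2*z) dz.
The integral becomes (1/2)·∫ log(u) du; integrate by parts with u′=log(u), dv′=du.

z**2*log(z**2 + 7)/2 - z**2/2 + 7*log(z**2 + 7)/2 + C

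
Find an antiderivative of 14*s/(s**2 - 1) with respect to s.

7*log(s**2 - 1) + C

Let u = s**2 - 1, so du = (2*s) ds.
Rewriting, the integral becomes 7·∫ 1/u du = 7·log(u).
Substituting back, u = s**2 - 1.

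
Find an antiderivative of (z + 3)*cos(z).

z*sin(z) + 3*sin(z) + cos(z) + C

Use integration by parts with u = z + 3, dv = cos(z) dz, so v = sin(z).
Apply parts 1 times (tabular method): alternate signs, differentiate u down to 0, integrate dv up.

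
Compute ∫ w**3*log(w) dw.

w**4*log(w)/4 - w**4/16 + C

Use integration by parts with u = log(w), dv = w**3 dw.
Then du = 1/w dw and v = w**4/4.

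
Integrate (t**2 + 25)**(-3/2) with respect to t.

Substitute t = 5·tan(θ), so dt = 5·sec(θ)^2 dθ and the radical becomes sqrt(t**2 + 25) = 5·sec(θ) by the Pythagorean identity.
Integrate the resulting trig expression in θ, then back-substitute tan(θ) = t/5, sec(θ) = sqrt(t**2 + 25)/5 (absorbing any constant into C).

t/(25*sqrt(t**2 + 25)) + C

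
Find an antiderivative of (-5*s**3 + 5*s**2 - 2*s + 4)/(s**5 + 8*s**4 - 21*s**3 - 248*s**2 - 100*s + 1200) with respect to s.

-23*log(s - 5)/135 + 5*log(s - 2)/252 + 103*log(s + 4)/27 - 382*log(s + 5)/35 + 29*log(s + 6)/4 + C

Factor the denominator: (s - 5)*(s - 2)*(s + 4)*(s + 5)*(s + 6).
Partial-fraction decomposition: 29/(4*(s + 6)) - 382/(35*(s + 5)) + 103/(27*(s + 4)) + 5/(252*(s - 2)) - 23/(135*(s - 5)).
Integrate each term: A/(s−a) contributes A·log|s−a|.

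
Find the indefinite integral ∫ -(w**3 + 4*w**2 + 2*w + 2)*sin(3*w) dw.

Use integration by parts with u = w**3 + 4*w**2 + 2*w + 2, dv = -sin(3*w) dw, so v = cos(3*w)/3.
Apply parts 3 times (tabular method): alternate signs, differentiate u down to 0, integrate dv up.

w**3*cos(3*w)/3 - w**2*sin(3*w)/3 + 4*w**2*cos(3*w)/3 - 8*w*sin(3*w)/9 + 4*w*cos(3*w)/9 - 4*sin(3*w)/27 + 10*cos(3*w)/27 + C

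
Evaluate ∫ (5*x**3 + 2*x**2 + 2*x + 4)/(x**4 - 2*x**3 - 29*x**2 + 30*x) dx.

Factor the denominator: x*(x - 6)*(x - 1)*(x + 5).
Partial-fraction decomposition: 581/(330*(x + 5)) - 13/(30*(x - 1)) + 584/(165*(x - 6)) + 2/(15*x).
Integrate each term: A/(x−a) contributes A·log|x−a|.

2*log(x)/15 + 584*log(x - 6)/165 - 13*log(x - 1)/30 + 581*log(x + 5)/330 + C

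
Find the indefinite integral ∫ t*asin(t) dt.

t**2*asin(t)/2 + t*sqrt(-t**2 + 1)/4 - asin(t)/4 + C

Use integration by parts with u = arcsin(t), dv = t dt.
Then du = 1/sqrt(-t**2 + 1) dt.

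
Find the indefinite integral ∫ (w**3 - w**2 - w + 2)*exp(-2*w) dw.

Use integration by parts with u = w**3 - w**2 - w + 2, dv = exp(-2*w) dw, so v = -exp(-2*w)/2.
Apply parts 3 times (tabular method): alternate signs, differentiate u down to 0, integrate dv up.

(-4*w**3 - 2*w**2 + 2*w - 7)*exp(-2*w)/8 + C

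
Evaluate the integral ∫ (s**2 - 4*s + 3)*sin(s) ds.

Use integration by parts with u = s**2 - 4*s + 3, dv = sin(s) ds, so v = -cos(s).
Apply parts 2 times (tabular method): alternate signs, differentiate u down to 0, integrate dv up.

-s**2*cos(s) + 2*s*sin(s) + 4*s*cos(s) - 4*sin(s) - cos(s) + C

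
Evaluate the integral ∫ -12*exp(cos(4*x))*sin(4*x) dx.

3*exp(cos(4*x)) + C

Let u = cos(4*x), so du = (-4*sin(4*x)) dx.
Rewriting, the integral becomes 3·∫ e^u du = 3·e^u.
Substituting back, u = cos(4*x).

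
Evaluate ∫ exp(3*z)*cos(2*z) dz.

Let I denote the integral. Integrate by parts with u = cos(2*z), dv = exp(3*z) dz, so v = exp(3*z)/3: I = exp(3*z)*cos(2*z)/3 + (2/3)·∫ exp(3*z)*sin(2*z) dz.
Apply parts again with u = sin(2*z), dv = exp(3*z) dz: ∫ exp(3*z)*sin(2*z) dz = exp(3*z)*sin(2*z)/3 − (2/3)·I. Substituting back brings back I: I = 2*exp(3*z)*sin(2*z)/9 + exp(3*z)*cos(2*z)/3 − (4/9)·I.
Solving for I: (1 + 4/9)·I equals the remaining terms, so I = (9/13)·(2*exp(3*z)*sin(2*z)/9 + exp(3*z)*cos(2*z)/3).

2*exp(3*z)*sin(2*z)/13 + 3*exp(3*z)*cos(2*z)/13 + C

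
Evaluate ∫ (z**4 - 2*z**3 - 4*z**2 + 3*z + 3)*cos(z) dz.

z**4*sin(z) - 2*z**3*sin(z) + 4*z**3*cos(z) - 16*z**2*sin(z) - 6*z**2*cos(z) + 15*z*sin(z) - 32*z*cos(z) + 35*sin(z) + 15*cos(z) + C

Use integration by parts with u = z**4 - 2*z**3 - 4*z**2 + 3*z + 3, dv = cos(z) dz, so v = sin(z).
Apply parts 4 times (tabular method): alternate signs, differentiate u down to 0, integrate dv up.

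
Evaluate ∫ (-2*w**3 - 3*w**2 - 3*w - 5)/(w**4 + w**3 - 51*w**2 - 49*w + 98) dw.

-859*log(w - 7)/756 + 13*log(w - 1)/144 + log(w + 2)/27 - 111*log(w + 7)/112 + C

Factor the denominator: (w - 7)*(w - 1)*(w + 2)*(w + 7).
Partial-fraction decomposition: -111/(112*(w + 7)) + 1/(27*(w + 2)) + 13/(144*(w - 1)) - 859/(756*(w - 7)).
Integrate each term: A/(w−a) contributes A·log|w−a|.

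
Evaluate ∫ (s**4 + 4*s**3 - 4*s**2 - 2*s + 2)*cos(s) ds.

Use integration by parts with u = s**4 + 4*s**3 - 4*s**2 - 2*s + 2, dv = cos(s) ds, so v = sin(s).
Apply parts 4 times (tabular method): alternate signs, differentiate u down to 0, integrate dv up.

s**4*sin(s) + 4*s**3*sin(s) + 4*s**3*cos(s) - 16*s**2*sin(s) + 12*s**2*cos(s) - 26*s*sin(s) - 32*s*cos(s) + 34*sin(s) - 26*cos(s) + C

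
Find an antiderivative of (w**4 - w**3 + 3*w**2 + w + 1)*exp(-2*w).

Use integration by parts with u = w**4 - w**3 + 3*w**2 + w + 1, dv = exp(-2*w) dw, so v = -exp(-2*w)/2.
Apply parts 4 times (tabular method): alternate signs, differentiate u down to 0, integrate dv up.

(-4*w**4 - 4*w**3 - 18*w**2 - 22*w - 15)*exp(-2*w)/8 + C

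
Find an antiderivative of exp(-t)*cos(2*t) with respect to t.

2*exp(-t)*sin(2*t)/5 - exp(-t)*cos(2*t)/5 + C

Let I denote the integral. Integrate by parts with u = cos(2*t), dv = exp(-t) dt, so v = -exp(-t): I = -exp(-t)*cos(2*t) − 2·∫ exp(-t)*sin(2*t) dt.
Apply parts again with u = sin(2*t), dv = exp(-t) dt: ∫ exp(-t)*sin(2*t) dt = -exp(-t)*sin(2*t) + 2·I. Substituting back brings back I: I = 2*exp(-t)*sin(2*t) - exp(-t)*cos(2*t) − 4·I.
Solving for I: (1 + 4)·I equals the remaining terms, so I = (1/5)·(2*exp(-t)*sin(2*t) - exp(-t)*cos(2*t)).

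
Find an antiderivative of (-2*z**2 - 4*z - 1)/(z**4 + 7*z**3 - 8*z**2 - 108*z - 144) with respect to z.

Factor the denominator: (z - 4)*(z + 2)*(z + 3)*(z + 6).
Partial-fraction decomposition: 49/(120*(z + 6)) - 1/(3*(z + 3)) + 1/(24*(z + 2)) - 7/(60*(z - 4)).
Integrate each term: A/(z−a) contributes A·log|z−a|.

-7*log(z - 4)/60 + log(z + 2)/24 - log(z + 3)/3 + 49*log(z + 6)/120 + C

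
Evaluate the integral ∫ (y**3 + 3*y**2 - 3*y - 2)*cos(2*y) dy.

y**3*sin(2*y)/2 + 3*y**2*sin(2*y)/2 + 3*y**2*cos(2*y)/4 - 9*y*sin(2*y)/4 + 3*y*cos(2*y)/2 - 7*sin(2*y)/4 - 9*cos(2*y)/8 + C

Use integration by parts with u = y**3 + 3*y**2 - 3*y - 2, dv = cos(2*y) dy, so v = sin(2*y)/2.
Apply parts 3 times (tabular method): alternate signs, differentiate u down to 0, integrate dv up.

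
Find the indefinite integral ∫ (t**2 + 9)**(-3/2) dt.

t/(9*sqrt(t**2 + 9)) + C

Substitute t = 3·tan(θ), so dt = 3·sec(θ)^2 dθ and the radical becomes sqrt(t**2 + 9) = 3·sec(θ) by the Pythagorean identity.
Integrate the resulting trig expression in θ, then back-substitute tan(θ) = t/3, sec(θ) = sqrt(t**2 + 9)/3 (absorbing any constant into C).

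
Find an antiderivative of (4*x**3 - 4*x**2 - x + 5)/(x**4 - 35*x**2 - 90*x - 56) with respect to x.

587*log(x - 7)/396 + log(x + 1)/12 - 41*log(x + 2)/18 + 311*log(x + 4)/66 + C

Factor the denominator: (x - 7)*(x + 1)*(x + 2)*(x + 4).
Partial-fraction decomposition: 311/(66*(x + 4)) - 41/(18*(x + 2)) + 1/(12*(x + 1)) + 587/(396*(x - 7)).
Integrate each term: A/(x−a) contributes A·log|x−a|.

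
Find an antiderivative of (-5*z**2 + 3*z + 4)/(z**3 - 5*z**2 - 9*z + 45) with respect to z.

Factor the denominator: (z - 5)*(z - 3)*(z + 3).
Partial-fraction decomposition: -25/(24*(z + 3)) + 8/(3*(z - 3)) - 53/(8*(z - 5)).
Integrate each term: A/(z−a) contributes A·log|z−a|.

-53*log(z - 5)/8 + 8*log(z - 3)/3 - 25*log(z + 3)/24 + C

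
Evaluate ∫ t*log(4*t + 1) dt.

t**2*log(4*t + 1)/2 - t**2/4 + t/8 - log(4*t + 1)/32 + C

Use integration by parts with u = log(4*t + 1), dv = t dt.
Then du = 4/(4*t + 1) dt and v = t**2/2.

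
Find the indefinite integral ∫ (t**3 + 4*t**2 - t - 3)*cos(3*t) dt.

Use integration by parts with u = t**3 + 4*t**2 - t - 3, dv = cos(3*t) dt, so v = sin(3*t)/3.
Apply parts 3 times (tabular method): alternate signs, differentiate u down to 0, integrate dv up.

t**3*sin(3*t)/3 + 4*t**2*sin(3*t)/3 + t**2*cos(3*t)/3 - 5*t*sin(3*t)/9 + 8*t*cos(3*t)/9 - 35*sin(3*t)/27 - 5*cos(3*t)/27 + C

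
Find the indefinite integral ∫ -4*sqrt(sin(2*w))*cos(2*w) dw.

-4*sin(2*w)**(3/2)/3 + C

Let u = sin(2*w), so du = (2*cos(2*w)) dw.
Rewriting, the integral becomes -2·∫ √u du = -2·(2/3)u^(3/2).
Substituting back, u = sin(2*w).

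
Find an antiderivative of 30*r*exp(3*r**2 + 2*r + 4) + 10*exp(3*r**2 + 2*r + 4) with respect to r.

5*exp(3*r**2 + 2*r + 4) + C

Let u = 3*r**2 + 2*r + 4, so du = (6*r + 2) dr.
Rewriting, the integral becomes 5·∫ e^u du = 5·e^u.
Substituting back, u = 3*r**2 + 2*r + 4.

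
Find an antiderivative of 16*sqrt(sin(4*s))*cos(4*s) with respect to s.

8*sin(4*s)**(3/2)/3 + C

Let u = sin(4*s), so du = (4*cos(4*s)) ds.
Rewriting, the integral becomes 4·∫ √u du = 4·(2/3)u^(3/2).
Substituting back, u = sin(4*s).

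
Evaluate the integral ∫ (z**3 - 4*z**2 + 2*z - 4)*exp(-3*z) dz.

(-z**3 + 3*z**2 + 4)*exp(-3*z)/3 + C

Use integration by parts with u = z**3 - 4*z**2 + 2*z - 4, dv = exp(-3*z) dz, so v = -exp(-3*z)/3.
Apply parts 3 times (tabular method): alternate signs, differentiate u down to 0, integrate dv up.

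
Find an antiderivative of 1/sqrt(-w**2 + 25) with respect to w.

asin(w/5) + C

Substitute w = 5·sin(θ), so dw = 5·cos(θ) dθ and the radical becomes sqrt(-w**2 + 25) = 5·cos(θ) by the Pythagorean identity.
Integrate the resulting trig expression in θ, then back-substitute θ = asin(w/5), sin(θ) = w/5, cos(θ) = sqrt(-w**2 + 25)/5 (absorbing any constant into C).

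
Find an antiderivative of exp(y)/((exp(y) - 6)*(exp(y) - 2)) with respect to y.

Let u = e^y, du = e^y dy.
The integral becomes ∫ du/((u-2)(u-6)); decompose into partial fractions.

log(exp(y) - 6)/4 - log(exp(y) - 2)/4 + C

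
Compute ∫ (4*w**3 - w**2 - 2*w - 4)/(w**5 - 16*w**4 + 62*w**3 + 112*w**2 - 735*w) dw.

4*log(w)/735 - 1391*log(w - 7)/490 + 461*log(w - 5)/160 - 23*log(w + 3)/480 - 261/(28*w - 196) + C

Factor the denominator: w*(w - 7)**2*(w - 5)*(w + 3).
Partial-fraction decomposition: -23/(480*(w + 3)) + 461/(160*(w - 5)) - 1391/(490*(w - 7)) + 261/(28*(w - 7)**2) + 4/(735*w).
Integrate each term; A/(w−a) gives A·log|w−a|; A/(w−a)² gives −A/(w−a).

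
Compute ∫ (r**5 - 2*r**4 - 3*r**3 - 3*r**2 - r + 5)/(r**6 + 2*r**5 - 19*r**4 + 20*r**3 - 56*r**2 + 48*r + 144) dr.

Factor the denominator: (r - 3)*(r - 2)*(r + 1)*(r + 6)*(r**2 + 4).
Partial-fraction decomposition: 3*(329*r - 144)/(5200*(r**2 + 4)) + 9817/(14400*(r + 6)) + 1/(100*(r + 1)) + 11/(64*(r - 2)) - 25/(468*(r - 3)).
Integrate each term; A/(r−a) gives A·log|r−a|; the (Br+D)/(r²+p²) term gives a log and an atan.

-25*log(r - 3)/468 + 11*log(r - 2)/64 + log(r + 1)/100 + 9817*log(r + 6)/14400 + 987*log(r**2 + 4)/10400 - 27*atan(r/2)/650 + C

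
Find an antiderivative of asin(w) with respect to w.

w*asin(w) + sqrt(-w**2 + 1) + C

Use integration by parts with u = arcsin(w), dv = dw.
Then du = 1/sqrt(-w**2 + 1) dw.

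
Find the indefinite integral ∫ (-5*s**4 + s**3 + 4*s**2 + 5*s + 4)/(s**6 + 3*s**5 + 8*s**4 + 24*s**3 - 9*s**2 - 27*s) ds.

-4*log(s)/27 + 9*log(s - 1)/80 - 3*log(s + 1)/40 + 407*log(s + 3)/432 - 449*log(s**2 + 9)/1080 - 85*atan(s/3)/108 + C

Factor the denominator: s*(s - 1)*(s + 1)*(s + 3)*(s**2 + 9).
Partial-fraction decomposition: -(449*s + 1275)/(540*(s**2 + 9)) + 407/(432*(s + 3)) - 3/(40*(s + 1)) + 9/(80*(s - 1)) - 4/(27*s).
Integrate each term; A/(s−a) gives A·log|s−a|; the (Bs+D)/(s²+p²) term gives a log and an atan.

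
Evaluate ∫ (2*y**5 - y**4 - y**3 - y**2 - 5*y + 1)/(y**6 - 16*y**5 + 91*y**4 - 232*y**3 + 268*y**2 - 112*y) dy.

-log(y)/112 + 30787*log(y - 7)/3150 - 1693*log(y - 4)/144 + 427*log(y - 2)/100 - 5*log(y - 1)/18 - 27/(20*y - 40) + C

Factor the denominator: y*(y - 7)*(y - 4)*(y - 2)**2*(y - 1).
Partial-fraction decomposition: -5/(18*(y - 1)) + 427/(100*(y - 2)) + 27/(20*(y - 2)**2) - 1693/(144*(y - 4)) + 30787/(3150*(y - 7)) - 1/(112*y).
Integrate each term; A/(y−a) gives A·log|y−a|; A/(y−a)² gives −A/(y−a).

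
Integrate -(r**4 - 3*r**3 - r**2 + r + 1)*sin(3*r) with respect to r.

Use integration by parts with u = r**4 - 3*r**3 - r**2 + r + 1, dv = -sin(3*r) dr, so v = cos(3*r)/3.
Apply parts 4 times (tabular method): alternate signs, differentiate u down to 0, integrate dv up.

r**4*cos(3*r)/3 - 4*r**3*sin(3*r)/9 - r**3*cos(3*r) + r**2*sin(3*r) - 7*r**2*cos(3*r)/9 + 14*r*sin(3*r)/27 + r*cos(3*r) - sin(3*r)/3 + 41*cos(3*r)/81 + C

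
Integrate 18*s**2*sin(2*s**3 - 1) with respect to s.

Let u = 2*s**3 - 1, so du = (6*s**2) ds.
Rewriting, the integral becomes 3·∫ sin(u) du = 3·-cos(u).
Substituting back, u = 2*s**3 - 1.

-3*cos(2*s**3 - 1) + C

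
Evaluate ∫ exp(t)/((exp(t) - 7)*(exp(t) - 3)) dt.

log(exp(t) - 7)/4 - log(exp(t) - 3)/4 + C

Let u = e^t, du = e^t dt.
The integral becomes ∫ du/((u-3)(u-7)); decompose into partial fractions.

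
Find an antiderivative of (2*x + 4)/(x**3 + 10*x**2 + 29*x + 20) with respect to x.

Factor the denominator: (x + 1)*(x + 4)*(x + 5).
Partial-fraction decomposition: -3/(2*(x + 5)) + 4/(3*(x + 4)) + 1/(6*(x + 1)).
Integrate each term: A/(x−a) contributes A·log|x−a|.

log(x + 1)/6 + 4*log(x + 4)/3 - 3*log(x + 5)/2 + C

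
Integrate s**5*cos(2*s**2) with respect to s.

s**4*sin(2*s**2)/4 + s**2*cos(2*s**2)/4 - sin(2*s**2)/8 + C

Let u = s², du = 2s ds; rewrite as (1/2)∫ u^2·cos(2u) du.
Now integrate by parts 2 times.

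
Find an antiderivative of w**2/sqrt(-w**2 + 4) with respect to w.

Substitute w = 2·sin(θ), so dw = 2·cos(θ) dθ and the radical becomes sqrt(-w**2 + 4) = 2·cos(θ) by the Pythagorean identity.
Integrate the resulting trig expression in θ, then back-substitute θ = asin(w/2), sin(θ) = w/2, cos(θ) = sqrt(-w**2 + 4)/2 (absorbing any constant into C).

-w*sqrt(-w**2 + 4)/2 + 2*asin(w/2) + C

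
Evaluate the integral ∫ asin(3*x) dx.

x*asin(3*x) + sqrt(-9*x**2 + 1)/3 + C

Use integration by parts with u = arcsin(3*x), dv = dx.
Then du = 3/sqrt(-9*x**2 + 1) dx.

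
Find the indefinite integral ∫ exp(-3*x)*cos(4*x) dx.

4*exp(-3*x)*sin(4*x)/25 - 3*exp(-3*x)*cos(4*x)/25 + C

Let I denote the integral. Integrate by parts with u = cos(4*x), dv = exp(-3*x) dx, so v = -exp(-3*x)/3: I = -exp(-3*x)*cos(4*x)/3 − (4/3)·∫ exp(-3*x)*sin(4*x) dx.
Apply parts again with u = sin(4*x), dv = exp(-3*x) dx: ∫ exp(-3*x)*sin(4*x) dx = -exp(-3*x)*sin(4*x)/3 + (4/3)·I. Substituting back brings back I: I = 4*exp(-3*x)*sin(4*x)/9 - exp(-3*x)*cos(4*x)/3 − (16/9)·I.
Solving for I: (1 + 16/9)·I equals the remaining terms, so I = (9/25)·(4*exp(-3*x)*sin(4*x)/9 - exp(-3*x)*cos(4*x)/3).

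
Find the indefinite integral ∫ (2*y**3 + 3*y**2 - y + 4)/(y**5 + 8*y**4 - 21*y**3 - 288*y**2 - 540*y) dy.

Factor the denominator: y*(y - 6)*(y + 3)*(y + 5)*(y + 6).
Partial-fraction decomposition: -157/(108*(y + 6)) + 83/(55*(y + 5)) - 10/(81*(y + 3)) + 269/(3564*(y - 6)) - 1/(135*y).
Integrate each term: A/(y−a) contributes A·log|y−a|.

-log(y)/135 + 269*log(y - 6)/3564 - 10*log(y + 3)/81 + 83*log(y + 5)/55 - 157*log(y + 6)/108 + C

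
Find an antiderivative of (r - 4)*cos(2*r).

Use integration by parts with u = r - 4, dv = cos(2*r) dr, so v = sin(2*r)/2.
Apply parts 1 times (tabular method): alternate signs, differentiate u down to 0, integrate dv up.

r*sin(2*r)/2 - 2*sin(2*r) + cos(2*r)/4 + C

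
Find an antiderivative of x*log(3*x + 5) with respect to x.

Use integration by parts with u = log(3*x + 5), dv = x dx.
Then du = 3/(3*x + 5) dx and v = x**2/2.

x**2*log(3*x + 5)/2 - x**2/4 + 5*x/6 - 25*log(3*x + 5)/18 + C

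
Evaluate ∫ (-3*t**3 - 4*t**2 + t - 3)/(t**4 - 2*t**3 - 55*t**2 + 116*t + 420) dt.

Factor the denominator: (t - 6)*(t - 5)*(t + 2)*(t + 7).
Partial-fraction decomposition: -823/(780*(t + 7)) + 3/(280*(t + 2)) + 473/(84*(t - 5)) - 789/(104*(t - 6)).
Integrate each term: A/(t−a) contributes A·log|t−a|.

-789*log(t - 6)/104 + 473*log(t - 5)/84 + 3*log(t + 2)/280 - 823*log(t + 7)/780 + C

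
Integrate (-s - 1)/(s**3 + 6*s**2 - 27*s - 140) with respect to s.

Factor the denominator: (s - 5)*(s + 4)*(s + 7).
Partial-fraction decomposition: 1/(6*(s + 7)) - 1/(9*(s + 4)) - 1/(18*(s - 5)).
Integrate each term: A/(s−a) contributes A·log|s−a|.

-log(s - 5)/18 - log(s + 4)/9 + log(s + 7)/6 + C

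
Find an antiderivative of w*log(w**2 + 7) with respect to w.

Let u = w**2 + 7, so du = (2*w) dw.
The integral becomes (1/2)·∫ log(u) du; integrate by parts with u′=log(u), dv′=du.

w**2*log(w**2 + 7)/2 - w**2/2 + 7*log(w**2 + 7)/2 + C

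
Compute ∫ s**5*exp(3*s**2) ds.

Let u = s², du = 2s ds; rewrite as (1/2)∫ u^2·exp(3u) du.
Now integrate by parts 2 times.

(9*s**4 - 6*s**2 + 2)*exp(3*s**2)/54 + C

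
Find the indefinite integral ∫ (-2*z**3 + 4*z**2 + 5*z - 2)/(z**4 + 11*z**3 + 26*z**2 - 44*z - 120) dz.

Factor the denominator: (z - 2)*(z + 2)*(z + 5)*(z + 6).
Partial-fraction decomposition: -17/(z + 6) + 323/(21*(z + 5)) - 5/(12*(z + 2)) + 1/(28*(z - 2)).
Integrate each term: A/(z−a) contributes A·log|z−a|.

log(z - 2)/28 - 5*log(z + 2)/12 + 323*log(z + 5)/21 - 17*log(z + 6) + C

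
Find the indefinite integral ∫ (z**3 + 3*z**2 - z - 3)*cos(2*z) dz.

Use integration by parts with u = z**3 + 3*z**2 - z - 3, dv = cos(2*z) dz, so v = sin(2*z)/2.
Apply parts 3 times (tabular method): alternate signs, differentiate u down to 0, integrate dv up.

z**3*sin(2*z)/2 + 3*z**2*sin(2*z)/2 + 3*z**2*cos(2*z)/4 - 5*z*sin(2*z)/4 + 3*z*cos(2*z)/2 - 9*sin(2*z)/4 - 5*cos(2*z)/8 + C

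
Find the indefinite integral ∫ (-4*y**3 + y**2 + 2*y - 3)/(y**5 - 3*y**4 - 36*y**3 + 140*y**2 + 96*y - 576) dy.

347*log(y - 4)/180 - 32*log(y - 3)/15 - 29*log(y + 2)/720 + 59*log(y + 6)/240 + 47/(12*y - 48) + C

Factor the denominator: (y - 4)**2*(y - 3)*(y + 2)*(y + 6).
Partial-fraction decomposition: 59/(240*(y + 6)) - 29/(720*(y + 2)) - 32/(15*(y - 3)) + 347/(180*(y - 4)) - 47/(12*(y - 4)**2).
Integrate each term; A/(y−a) gives A·log|y−a|; A/(y−a)² gives −A/(y−a).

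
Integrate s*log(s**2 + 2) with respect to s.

Let u = s**2 + 2, so du = (2*s) ds.
The integral becomes (1/2)·∫ log(u) du; integrate by parts with u′=log(u), dv′=du.

s**2*log(s**2 + 2)/2 - s**2/2 + log(s**2 + 2) + C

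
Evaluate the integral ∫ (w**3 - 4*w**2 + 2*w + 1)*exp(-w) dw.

Use integration by parts with u = w**3 - 4*w**2 + 2*w + 1, dv = exp(-w) dw, so v = -exp(-w).
Apply parts 3 times (tabular method): alternate signs, differentiate u down to 0, integrate dv up.

(-w**3 + w**2 - 1)*exp(-w) + C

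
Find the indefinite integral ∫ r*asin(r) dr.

Use integration by parts with u = arcsin(r), dv = r dr.
Then du = 1/sqrt(-r**2 + 1) dr.

r**2*asin(r)/2 + r*sqrt(-r**2 + 1)/4 - asin(r)/4 + C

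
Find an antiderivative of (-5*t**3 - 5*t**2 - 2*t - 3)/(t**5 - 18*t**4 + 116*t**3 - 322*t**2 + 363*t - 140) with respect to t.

-659*log(t - 7)/72 + 763*log(t - 5)/32 - 137*log(t - 4)/9 + 17*log(t - 1)/32 - 5/(24*t - 24) + C

Factor the denominator: (t - 7)*(t - 5)*(t - 4)*(t - 1)**2.
Partial-fraction decomposition: 17/(32*(t - 1)) + 5/(24*(t - 1)**2) - 137/(9*(t - 4)) + 763/(32*(t - 5)) - 659/(72*(t - 7)).
Integrate each term; A/(t−a) gives A·log|t−a|; A/(t−a)² gives −A/(t−a).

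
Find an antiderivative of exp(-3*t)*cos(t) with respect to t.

exp(-3*t)*sin(t)/10 - 3*exp(-3*t)*cos(t)/10 + C

Let I denote the integral. Integrate by parts with u = cos(t), dv = exp(-3*t) dt, so v = -exp(-3*t)/3: I = -exp(-3*t)*cos(t)/3 − (1/3)·∫ exp(-3*t)*sin(t) dt.
Apply parts again with u = sin(t), dv = exp(-3*t) dt: ∫ exp(-3*t)*sin(t) dt = -exp(-3*t)*sin(t)/3 + (1/3)·I. Substituting back brings back I: I = exp(-3*t)*sin(t)/9 - exp(-3*t)*cos(t)/3 − (1/9)·I.
Solving for I: (1 + 1/9)·I equals the remaining terms, so I = (9/10)·(exp(-3*t)*sin(t)/9 - exp(-3*t)*cos(t)/3).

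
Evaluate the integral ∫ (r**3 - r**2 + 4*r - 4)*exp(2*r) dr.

Use integration by parts with u = r**3 - r**2 + 4*r - 4, dv = exp(2*r) dr, so v = exp(2*r)/2.
Apply parts 3 times (tabular method): alternate signs, differentiate u down to 0, integrate dv up.

(4*r**3 - 10*r**2 + 26*r - 29)*exp(2*r)/8 + C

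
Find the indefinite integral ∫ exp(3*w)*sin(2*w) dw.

3*exp(3*w)*sin(2*w)/13 - 2*exp(3*w)*cos(2*w)/13 + C

Let I denote the integral. Integrate by parts with u = sin(2*w), dv = exp(3*w) dw, so v = exp(3*w)/3: I = exp(3*w)*sin(2*w)/3 − (2/3)·∫ exp(3*w)*cos(2*w) dw.
Apply parts again with u = cos(2*w), dv = exp(3*w) dw: ∫ exp(3*w)*cos(2*w) dw = exp(3*w)*cos(2*w)/3 + (2/3)·I. Substituting back brings back I: I = exp(3*w)*sin(2*w)/3 - 2*exp(3*w)*cos(2*w)/9 − (4/9)·I.
Solving for I: (1 + 4/9)·I equals the remaining terms, so I = (9/13)·(exp(3*w)*sin(2*w)/3 - 2*exp(3*w)*cos(2*w)/9).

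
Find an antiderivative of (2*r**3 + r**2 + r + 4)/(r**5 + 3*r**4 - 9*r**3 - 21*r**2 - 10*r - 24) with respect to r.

Factor the denominator: (r - 3)*(r + 2)*(r + 4)*(r**2 + 1).
Partial-fraction decomposition: (6*r - 7)/(85*(r**2 + 1)) - 8/(17*(r + 4)) + 1/(5*(r + 2)) + 1/(5*(r - 3)).
Integrate each term; A/(r−a) gives A·log|r−a|; the (Br+D)/(r²+p²) term gives a log and an atan.

-8*log(r + 4)/17 + 3*log(r**2 + 1)/85 + log(r**2 - r - 6)/5 - 7*atan(r)/85 + C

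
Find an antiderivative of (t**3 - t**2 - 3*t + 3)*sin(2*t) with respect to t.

Use integration by parts with u = t**3 - t**2 - 3*t + 3, dv = sin(2*t) dt, so v = -cos(2*t)/2.
Apply parts 3 times (tabular method): alternate signs, differentiate u down to 0, integrate dv up.

-t**3*cos(2*t)/2 + 3*t**2*sin(2*t)/4 + t**2*cos(2*t)/2 - t*sin(2*t)/2 + 9*t*cos(2*t)/4 - 9*sin(2*t)/8 - 7*cos(2*t)/4 + C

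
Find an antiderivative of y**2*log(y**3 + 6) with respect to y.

Let u = y**3 + 6, so du = (3*y**2) dy.
The integral becomes (1/3)·∫ log(u) du; integrate by parts with u′=log(u), dv′=du.

y**3*log(y**3 + 6)/3 - y**3/3 + 2*log(y**3 + 6) + C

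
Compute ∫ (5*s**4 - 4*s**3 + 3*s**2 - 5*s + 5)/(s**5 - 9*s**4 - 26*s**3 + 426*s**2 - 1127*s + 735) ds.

5375*log(s - 7)/336 - 335*log(s - 5)/24 + 157*log(s - 3)/80 - log(s - 1)/96 + 3391*log(s + 7)/3360 + C

Factor the denominator: (s - 7)*(s - 5)*(s - 3)*(s - 1)*(s + 7).
Partial-fraction decomposition: 3391/(3360*(s + 7)) - 1/(96*(s - 1)) + 157/(80*(s - 3)) - 335/(24*(s - 5)) + 5375/(336*(s - 7)).
Integrate each term: A/(s−a) contributes A·log|s−a|.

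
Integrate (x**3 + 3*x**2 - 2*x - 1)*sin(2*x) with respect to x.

-x**3*cos(2*x)/2 + 3*x**2*sin(2*x)/4 - 3*x**2*cos(2*x)/2 + 3*x*sin(2*x)/2 + 7*x*cos(2*x)/4 - 7*sin(2*x)/8 + 5*cos(2*x)/4 + C

Use integration by parts with u = x**3 + 3*x**2 - 2*x - 1, dv = sin(2*x) dx, so v = -cos(2*x)/2.
Apply parts 3 times (tabular method): alternate signs, differentiate u down to 0, integrate dv up.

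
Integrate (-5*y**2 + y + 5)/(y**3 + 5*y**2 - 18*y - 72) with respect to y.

Factor the denominator: (y - 4)*(y + 3)*(y + 6).
Partial-fraction decomposition: -181/(30*(y + 6)) + 43/(21*(y + 3)) - 71/(70*(y - 4)).
Integrate each term: A/(y−a) contributes A·log|y−a|.

-71*log(y - 4)/70 + 43*log(y + 3)/21 - 181*log(y + 6)/30 + C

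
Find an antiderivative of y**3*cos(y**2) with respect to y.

Let u = y², du = 2y dy; rewrite as (1/2)∫ u^1·cos(1u) du.
Now integrate by parts 1 time.

y**2*sin(y**2)/2 + cos(y**2)/2 + C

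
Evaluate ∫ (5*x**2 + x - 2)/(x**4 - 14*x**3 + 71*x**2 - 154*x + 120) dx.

64*log(x - 5)/3 - 41*log(x - 4) + 23*log(x - 3) - 10*log(x - 2)/3 + C

Factor the denominator: (x - 5)*(x - 4)*(x - 3)*(x - 2).
Partial-fraction decomposition: -10/(3*(x - 2)) + 23/(x - 3) - 41/(x - 4) + 64/(3*(x - 5)).
Integrate each term: A/(x−a) contributes A·log|x−a|.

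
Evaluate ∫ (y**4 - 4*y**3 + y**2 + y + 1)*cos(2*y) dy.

y**4*sin(2*y)/2 - 2*y**3*sin(2*y) + y**3*cos(2*y) - y**2*sin(2*y) - 3*y**2*cos(2*y) + 7*y*sin(2*y)/2 - y*cos(2*y) + sin(2*y) + 7*cos(2*y)/4 + C

Use integration by parts with u = y**4 - 4*y**3 + y**2 + y + 1, dv = cos(2*y) dy, so v = sin(2*y)/2.
Apply parts 4 times (tabular method): alternate signs, differentiate u down to 0, integrate dv up.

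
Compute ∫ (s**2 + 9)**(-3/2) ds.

s/(9*sqrt(s**2 + 9)) + C

Substitute s = 3·tan(θ), so ds = 3·sec(θ)^2 dθ and the radical becomes sqrt(s**2 + 9) = 3·sec(θ) by the Pythagorean identity.
Integrate the resulting trig expression in θ, then back-substitute tan(θ) = s/3, sec(θ) = sqrt(s**2 + 9)/3 (absorbing any constant into C).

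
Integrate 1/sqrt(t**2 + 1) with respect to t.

log(t + sqrt(t**2 + 1)) + C

Substitute t = tan(θ), so dt = sec(θ)^2 dθ and the radical becomes sqrt(t**2 + 1) = sec(θ) by the Pythagorean identity.
Integrate the resulting trig expression in θ, then back-substitute tan(θ) = t, sec(θ) = sqrt(t**2 + 1) (absorbing any constant into C).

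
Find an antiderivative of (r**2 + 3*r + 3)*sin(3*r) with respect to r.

Use integration by parts with u = r**2 + 3*r + 3, dv = sin(3*r) dr, so v = -cos(3*r)/3.
Apply parts 2 times (tabular method): alternate signs, differentiate u down to 0, integrate dv up.

-r**2*cos(3*r)/3 + 2*r*sin(3*r)/9 - r*cos(3*r) + sin(3*r)/3 - 25*cos(3*r)/27 + C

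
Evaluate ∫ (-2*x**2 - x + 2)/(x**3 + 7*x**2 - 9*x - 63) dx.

Factor the denominator: (x - 3)*(x + 3)*(x + 7).
Partial-fraction decomposition: -89/(40*(x + 7)) + 13/(24*(x + 3)) - 19/(60*(x - 3)).
Integrate each term: A/(x−a) contributes A·log|x−a|.

-19*log(x - 3)/60 + 13*log(x + 3)/24 - 89*log(x + 7)/40 + C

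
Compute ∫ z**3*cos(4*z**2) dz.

Let u = z², du = 2z dz; rewrite as (1/2)∫ u^1·cos(4u) du.
Now integrate by parts 1 time.

z**2*sin(4*z**2)/8 + cos(4*z**2)/32 + C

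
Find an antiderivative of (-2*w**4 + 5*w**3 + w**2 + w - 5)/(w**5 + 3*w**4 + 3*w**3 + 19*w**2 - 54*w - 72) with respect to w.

Factor the denominator: (w - 2)*(w + 1)*(w + 4)*(w**2 + 9).
Partial-fraction decomposition: -22*(w - 11)/(65*(w**2 + 9)) - 11/(6*(w + 4)) + 2/(15*(w + 1)) + 1/(26*(w - 2)).
Integrate each term; A/(w−a) gives A·log|w−a|; the (Bw+D)/(w²+p²) term gives a log and an atan.

log(w - 2)/26 + 2*log(w + 1)/15 - 11*log(w + 4)/6 - 11*log(w**2 + 9)/65 + 242*atan(w/3)/195 + C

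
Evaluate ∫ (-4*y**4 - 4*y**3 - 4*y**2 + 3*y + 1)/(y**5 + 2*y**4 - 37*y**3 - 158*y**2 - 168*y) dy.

Factor the denominator: y*(y - 7)*(y + 2)*(y + 3)*(y + 4).
Partial-fraction decomposition: -843/(88*(y + 4)) + 26/(3*(y + 3)) - 53/(36*(y + 2)) - 1115/(693*(y - 7)) - 1/(168*y).
Integrate each term: A/(y−a) contributes A·log|y−a|.

-log(y)/168 - 1115*log(y - 7)/693 - 53*log(y + 2)/36 + 26*log(y + 3)/3 - 843*log(y + 4)/88 + C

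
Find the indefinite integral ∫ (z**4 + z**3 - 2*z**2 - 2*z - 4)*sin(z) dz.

-z**4*cos(z) + 4*z**3*sin(z) - z**3*cos(z) + 3*z**2*sin(z) + 14*z**2*cos(z) - 28*z*sin(z) + 8*z*cos(z) - 8*sin(z) - 24*cos(z) + C

Use integration by parts with u = z**4 + z**3 - 2*z**2 - 2*z - 4, dv = sin(z) dz, so v = -cos(z).
Apply parts 4 times (tabular method): alternate signs, differentiate u down to 0, integrate dv up.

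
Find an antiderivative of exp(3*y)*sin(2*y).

Let I denote the integral. Integrate by parts with u = sin(2*y), dv = exp(3*y) dy, so v = exp(3*y)/3: I = exp(3*y)*sin(2*y)/3 − (2/3)·∫ exp(3*y)*cos(2*y) dy.
Apply parts again with u = cos(2*y), dv = exp(3*y) dy: ∫ exp(3*y)*cos(2*y) dy = exp(3*y)*cos(2*y)/3 + (2/3)·I. Substituting back brings back I: I = exp(3*y)*sin(2*y)/3 - 2*exp(3*y)*cos(2*y)/9 − (4/9)·I.
Solving for I: (1 + 4/9)·I equals the remaining terms, so I = (9/13)·(exp(3*y)*sin(2*y)/3 - 2*exp(3*y)*cos(2*y)/9).

3*exp(3*y)*sin(2*y)/13 - 2*exp(3*y)*cos(2*y)/13 + C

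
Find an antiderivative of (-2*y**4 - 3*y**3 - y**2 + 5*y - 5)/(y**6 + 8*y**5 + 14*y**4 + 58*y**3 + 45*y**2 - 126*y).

5*log(y)/126 - log(y - 1)/40 - 9*log(y + 2)/130 + 1931*log(y + 7)/8120 - 3109*log(y**2 + 9)/33930 - 282*atan(y/3)/1885 + C

Factor the denominator: y*(y - 1)*(y + 2)*(y + 7)*(y**2 + 9).
Partial-fraction decomposition: -(3109*y + 7614)/(16965*(y**2 + 9)) + 1931/(8120*(y + 7)) - 9/(130*(y + 2)) - 1/(40*(y - 1)) + 5/(126*y).
Integrate each term; A/(y−a) gives A·log|y−a|; the (By+D)/(y²+p²) term gives a log and an atan.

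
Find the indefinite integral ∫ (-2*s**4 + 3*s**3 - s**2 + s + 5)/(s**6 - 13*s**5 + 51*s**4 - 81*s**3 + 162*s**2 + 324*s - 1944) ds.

Factor the denominator: (s - 6)**2*(s - 3)*(s + 2)*(s**2 + 9).
Partial-fraction decomposition: (1999*s + 2229)/(26325*(s**2 + 9)) + 57/(4160*(s + 2)) - 41/(405*(s - 3)) + 167/(14400*(s - 6)) - 1969/(1080*(s - 6)**2).
Integrate each term; A/(s−a) gives A·log|s−a|; the (Bs+D)/(s²+p²) term gives a log and an atan.

167*log(s - 6)/14400 - 41*log(s - 3)/405 + 57*log(s + 2)/4160 + 1999*log(s**2 + 9)/52650 + 743*atan(s/3)/26325 + 1969/(1080*s - 6480) + C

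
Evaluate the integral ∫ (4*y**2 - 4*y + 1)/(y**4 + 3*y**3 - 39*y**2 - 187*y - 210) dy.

Factor the denominator: (y - 7)*(y + 2)*(y + 3)*(y + 5).
Partial-fraction decomposition: -121/(72*(y + 5)) + 49/(20*(y + 3)) - 25/(27*(y + 2)) + 169/(1080*(y - 7)).
Integrate each term: A/(y−a) contributes A·log|y−a|.

169*log(y - 7)/1080 - 25*log(y + 2)/27 + 49*log(y + 3)/20 - 121*log(y + 5)/72 + C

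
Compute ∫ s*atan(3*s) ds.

Use integration by parts with u = arctan(3*s), dv = s ds.
Then du = 3/(9*s**2 + 1) ds.

s**2*atan(3*s)/2 - s/6 + atan(3*s)/18 + C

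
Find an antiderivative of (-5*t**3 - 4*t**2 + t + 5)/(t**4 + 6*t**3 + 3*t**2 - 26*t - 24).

-49*log(t - 2)/90 - 5*log(t + 1)/18 + 101*log(t + 3)/10 - 257*log(t + 4)/18 + C

Factor the denominator: (t - 2)*(t + 1)*(t + 3)*(t + 4).
Partial-fraction decomposition: -257/(18*(t + 4)) + 101/(10*(t + 3)) - 5/(18*(t + 1)) - 49/(90*(t - 2)).
Integrate each term: A/(t−a) contributes A·log|t−a|.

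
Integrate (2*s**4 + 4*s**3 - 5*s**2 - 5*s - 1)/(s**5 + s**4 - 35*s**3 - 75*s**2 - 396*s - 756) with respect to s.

5893*log(s - 7)/6786 + 11*log(s + 2)/468 + 1577*log(s + 6)/2340 + 14731*log(s**2 + 9)/67860 + 133*atan(s/3)/33930 + C

Factor the denominator: (s - 7)*(s + 2)*(s + 6)*(s**2 + 9).
Partial-fraction decomposition: (14731*s + 399)/(33930*(s**2 + 9)) + 1577/(2340*(s + 6)) + 11/(468*(s + 2)) + 5893/(6786*(s - 7)).
Integrate each term; A/(s−a) gives A·log|s−a|; the (Bs+D)/(s²+p²) term gives a log and an atan.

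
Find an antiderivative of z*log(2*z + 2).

z**2*log(2*z + 2)/2 - z**2/4 + z/2 - log(z + 1)/2 + C

Use integration by parts with u = log(2*z + 2), dv = z dz.
Then du = 2/(2*z + 2) dz and v = z**2/2.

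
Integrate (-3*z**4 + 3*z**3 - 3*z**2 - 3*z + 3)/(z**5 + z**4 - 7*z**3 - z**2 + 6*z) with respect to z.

Factor the denominator: z*(z - 2)*(z - 1)*(z + 1)*(z + 3).
Partial-fraction decomposition: -113/(40*(z + 3)) + 1/(4*(z + 1)) + 3/(8*(z - 1)) - 13/(10*(z - 2)) + 1/(2*z).
Integrate each term: A/(z−a) contributes A·log|z−a|.

log(z)/2 - 13*log(z - 2)/10 + 3*log(z - 1)/8 + log(z + 1)/4 - 113*log(z + 3)/40 + C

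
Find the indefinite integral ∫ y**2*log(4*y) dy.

y**3*(log(y) + 2*log(2))/3 - y**3/9 + C

Use integration by parts with u = log(4*y), dv = y**2 dy.
Then du = 1/y dy and v = y**3/3.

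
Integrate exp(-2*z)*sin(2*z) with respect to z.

Let I denote the integral. Integrate by parts with u = sin(2*z), dv = exp(-2*z) dz, so v = -exp(-2*z)/2: I = -exp(-2*z)*sin(2*z)/2 + ∫ exp(-2*z)*cos(2*z) dz.
Apply parts again with u = cos(2*z), dv = exp(-2*z) dz: ∫ exp(-2*z)*cos(2*z) dz = -exp(-2*z)*cos(2*z)/2 − I. Substituting back brings back I: I = -exp(-2*z)*sin(2*z)/2 - exp(-2*z)*cos(2*z)/2 − I.
Solving for I: (1 + 1)·I equals the remaining terms, so I = (1/2)·(-exp(-2*z)*sin(2*z)/2 - exp(-2*z)*cos(2*z)/2).

-exp(-2*z)*sin(2*z)/4 - exp(-2*z)*cos(2*z)/4 + C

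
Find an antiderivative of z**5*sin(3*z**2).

Let u = z², du = 2z dz; rewrite as (1/2)∫ u^2·sin(3u) du.
Now integrate by parts 2 times.

-z**4*cos(3*z**2)/6 + z**2*sin(3*z**2)/9 + cos(3*z**2)/27 + C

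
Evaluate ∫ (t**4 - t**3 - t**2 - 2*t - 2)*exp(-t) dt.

(-t**4 - 3*t**3 - 8*t**2 - 14*t - 12)*exp(-t) + C

Use integration by parts with u = t**4 - t**3 - t**2 - 2*t - 2, dv = exp(-t) dt, so v = -exp(-t).
Apply parts 4 times (tabular method): alternate signs, differentiate u down to 0, integrate dv up.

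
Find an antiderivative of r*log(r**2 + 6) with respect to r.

Let u = r**2 + 6, so du = (2*r) dr.
The integral becomes (1/2)·∫ log(u) du; integrate by parts with u′=log(u), dv′=du.

r**2*log(r**2 + 6)/2 - r**2/2 + 3*log(r**2 + 6) + C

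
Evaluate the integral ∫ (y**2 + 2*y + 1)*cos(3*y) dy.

Use integration by parts with u = y**2 + 2*y + 1, dv = cos(3*y) dy, so v = sin(3*y)/3.
Apply parts 2 times (tabular method): alternate signs, differentiate u down to 0, integrate dv up.

y**2*sin(3*y)/3 + 2*y*sin(3*y)/3 + 2*y*cos(3*y)/9 + 7*sin(3*y)/27 + 2*cos(3*y)/9 + C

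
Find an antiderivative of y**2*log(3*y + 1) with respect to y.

Use integration by parts with u = log(3*y + 1), dv = y**2 dy.
Then du = 3/(3*y + 1) dy and v = y**3/3.

y**3*log(3*y + 1)/3 - y**3/9 + y**2/18 - y/27 + log(3*y + 1)/81 + C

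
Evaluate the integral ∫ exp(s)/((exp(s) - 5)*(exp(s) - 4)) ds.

log(exp(s) - 5) - log(exp(s) - 4) + C

Let u = e^s, du = e^s ds.
The integral becomes ∫ du/((u-4)(u-5)); decompose into partial fractions.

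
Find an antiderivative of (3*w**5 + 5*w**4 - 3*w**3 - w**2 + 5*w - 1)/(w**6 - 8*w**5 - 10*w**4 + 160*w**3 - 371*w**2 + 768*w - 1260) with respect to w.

30691*log(w - 7)/5088 - 68481*log(w - 3)/21632 + 2963*log(w + 5)/11136 - 34387*log(w**2 + 4)/519506 + 38071*atan(w/2)/519506 + 529/(208*w - 624) + C

Factor the denominator: (w - 7)*(w - 3)**2*(w + 5)*(w**2 + 4).
Partial-fraction decomposition: -(34387*w - 38071)/(259753*(w**2 + 4)) + 2963/(11136*(w + 5)) - 68481/(21632*(w - 3)) - 529/(208*(w - 3)**2) + 30691/(5088*(w - 7)).
Integrate each term; A/(w−a) gives A·log|w−a|; the (Bw+D)/(w²+p²) term gives a log and an atan.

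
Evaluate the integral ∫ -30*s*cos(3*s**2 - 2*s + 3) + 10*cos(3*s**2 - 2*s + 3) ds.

Let u = 3*s**2 - 2*s + 3, so du = (6*s - 2) ds.
Rewriting, the integral becomes -5·∫ cos(u) du = -5·sin(u).
Substituting back, u = 3*s**2 - 2*s + 3.

-5*sin(3*s**2 - 2*s + 3) + C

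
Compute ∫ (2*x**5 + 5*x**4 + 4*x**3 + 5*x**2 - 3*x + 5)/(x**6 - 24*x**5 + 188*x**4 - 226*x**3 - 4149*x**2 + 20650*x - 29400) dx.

-4915*log(x - 7)/6 + 23063*log(x - 6)/22 - 999*log(x - 5)/4 + 1219*log(x - 4)/54 + 29*log(x + 5)/1188 - 3935/(6*x - 42) + C

Factor the denominator: (x - 7)**2*(x - 6)*(x - 5)*(x - 4)*(x + 5).
Partial-fraction decomposition: 29/(1188*(x + 5)) + 1219/(54*(x - 4)) - 999/(4*(x - 5)) + 23063/(22*(x - 6)) - 4915/(6*(x - 7)) + 3935/(6*(x - 7)**2).
Integrate each term; A/(x−a) gives A·log|x−a|; A/(x−a)² gives −A/(x−a).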